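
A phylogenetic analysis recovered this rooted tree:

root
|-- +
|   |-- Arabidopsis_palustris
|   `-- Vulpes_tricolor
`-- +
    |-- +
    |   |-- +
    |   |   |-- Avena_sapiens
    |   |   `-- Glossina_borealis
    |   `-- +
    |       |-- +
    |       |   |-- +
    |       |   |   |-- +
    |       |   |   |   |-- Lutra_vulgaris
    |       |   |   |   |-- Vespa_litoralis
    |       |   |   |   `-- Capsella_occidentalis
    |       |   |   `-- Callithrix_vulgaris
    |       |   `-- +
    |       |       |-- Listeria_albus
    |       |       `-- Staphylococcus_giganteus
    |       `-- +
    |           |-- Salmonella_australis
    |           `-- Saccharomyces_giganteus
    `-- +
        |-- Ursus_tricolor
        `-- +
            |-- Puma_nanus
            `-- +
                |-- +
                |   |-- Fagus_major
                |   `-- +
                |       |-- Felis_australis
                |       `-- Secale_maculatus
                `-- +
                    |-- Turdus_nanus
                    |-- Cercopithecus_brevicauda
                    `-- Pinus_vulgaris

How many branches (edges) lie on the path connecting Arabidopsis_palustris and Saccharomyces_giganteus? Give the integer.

The MRCA of Arabidopsis_palustris and Saccharomyces_giganteus is the root of the tree.
From Arabidopsis_palustris up to that node: 2 branches. From Saccharomyces_giganteus up to the same node: 5 branches. Total: 2 + 5 = 7.

7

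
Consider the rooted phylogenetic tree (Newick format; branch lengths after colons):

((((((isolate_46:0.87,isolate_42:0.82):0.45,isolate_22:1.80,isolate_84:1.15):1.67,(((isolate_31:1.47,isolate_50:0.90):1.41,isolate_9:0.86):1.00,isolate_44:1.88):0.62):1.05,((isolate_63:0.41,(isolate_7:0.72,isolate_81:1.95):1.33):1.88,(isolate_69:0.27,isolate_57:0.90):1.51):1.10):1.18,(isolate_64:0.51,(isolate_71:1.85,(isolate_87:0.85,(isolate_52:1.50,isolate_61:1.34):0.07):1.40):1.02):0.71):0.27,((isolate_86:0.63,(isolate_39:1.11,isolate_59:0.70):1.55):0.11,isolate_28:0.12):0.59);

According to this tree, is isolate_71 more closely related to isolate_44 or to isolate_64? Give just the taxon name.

The MRCA of isolate_71 and isolate_64 subtends (isolate_64,(isolate_71,(isolate_87,(isolate_52,isolate_61)))) (5 taxa).
The MRCA of isolate_71 and isolate_44 subtends (((((isolate_46,isolate_42),isolate_22,isolate_84),(((isolate_31,isolate_50),isolate_9),isolate_44)),((isolate_63,(isolate_7,isolate_81)),(isolate_69,isolate_57))),(isolate_64,(isolate_71,(isolate_87,(isolate_52,isolate_61))))) (18 taxa).
The first is nested inside the second, so isolate_71 shares a more recent common ancestor with isolate_64.

isolate_64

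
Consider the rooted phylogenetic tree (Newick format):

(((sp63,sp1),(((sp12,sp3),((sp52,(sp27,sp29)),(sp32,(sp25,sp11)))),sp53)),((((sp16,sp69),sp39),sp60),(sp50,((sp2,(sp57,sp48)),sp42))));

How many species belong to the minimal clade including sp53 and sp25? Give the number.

9

The MRCA of sp53 and sp25 is the node subtending (((sp12,sp3),((sp52,(sp27,sp29)),(sp32,(sp25,sp11)))),sp53).
That clade contains 9 terminal taxa: sp11, sp12, sp25, sp27, sp29, sp3, sp32, sp52, sp53.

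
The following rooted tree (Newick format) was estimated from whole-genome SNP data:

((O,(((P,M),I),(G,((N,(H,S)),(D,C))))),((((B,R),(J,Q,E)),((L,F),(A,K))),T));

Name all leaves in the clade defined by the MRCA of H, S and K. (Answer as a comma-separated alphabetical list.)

A, B, C, D, E, F, G, H, I, J, K, L, M, N, O, P, Q, R, S, T

Tracing H: it sits inside (H,S).
Tracing S: it sits inside (H,S).
Tracing K: it sits inside (A,K).
The smallest clade enclosing all 3 is the whole tree (their MRCA is the root), so the answer is all 20 tips in alphabetical order.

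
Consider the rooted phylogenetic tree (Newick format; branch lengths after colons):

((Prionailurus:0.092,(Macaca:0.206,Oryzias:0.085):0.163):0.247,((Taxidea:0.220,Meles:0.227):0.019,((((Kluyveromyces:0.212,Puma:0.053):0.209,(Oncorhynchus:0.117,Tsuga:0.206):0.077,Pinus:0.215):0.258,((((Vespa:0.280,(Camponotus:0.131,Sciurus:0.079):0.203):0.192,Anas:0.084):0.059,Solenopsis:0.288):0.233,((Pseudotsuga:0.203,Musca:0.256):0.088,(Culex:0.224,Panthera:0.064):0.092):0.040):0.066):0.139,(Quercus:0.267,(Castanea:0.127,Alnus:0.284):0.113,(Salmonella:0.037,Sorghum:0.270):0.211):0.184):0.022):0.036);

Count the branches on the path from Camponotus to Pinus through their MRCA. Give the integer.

8

The MRCA of Camponotus and Pinus is the node subtending (((Kluyveromyces,Puma),(Oncorhynchus,Tsuga),Pinus),((((Vespa,(Camponotus,Sciurus)),Anas),Solenopsis),((Pseudotsuga,Musca),(Culex,Panthera)))).
From Camponotus up to that node: 6 branches. From Pinus up to the same node: 2 branches. Total: 6 + 2 = 8.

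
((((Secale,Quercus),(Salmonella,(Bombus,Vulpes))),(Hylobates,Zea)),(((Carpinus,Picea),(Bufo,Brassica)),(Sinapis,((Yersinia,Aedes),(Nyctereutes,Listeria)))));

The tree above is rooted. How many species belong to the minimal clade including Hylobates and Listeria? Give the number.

The MRCA of Hylobates and Listeria is the root, so the clade is the entire tree.
That clade contains 16 terminal taxa: Aedes, Bombus, Brassica, Bufo, Carpinus, Hylobates, Listeria, Nyctereutes, Picea, Quercus, Salmonella, Secale, Sinapis, Vulpes, Yersinia, Zea.

16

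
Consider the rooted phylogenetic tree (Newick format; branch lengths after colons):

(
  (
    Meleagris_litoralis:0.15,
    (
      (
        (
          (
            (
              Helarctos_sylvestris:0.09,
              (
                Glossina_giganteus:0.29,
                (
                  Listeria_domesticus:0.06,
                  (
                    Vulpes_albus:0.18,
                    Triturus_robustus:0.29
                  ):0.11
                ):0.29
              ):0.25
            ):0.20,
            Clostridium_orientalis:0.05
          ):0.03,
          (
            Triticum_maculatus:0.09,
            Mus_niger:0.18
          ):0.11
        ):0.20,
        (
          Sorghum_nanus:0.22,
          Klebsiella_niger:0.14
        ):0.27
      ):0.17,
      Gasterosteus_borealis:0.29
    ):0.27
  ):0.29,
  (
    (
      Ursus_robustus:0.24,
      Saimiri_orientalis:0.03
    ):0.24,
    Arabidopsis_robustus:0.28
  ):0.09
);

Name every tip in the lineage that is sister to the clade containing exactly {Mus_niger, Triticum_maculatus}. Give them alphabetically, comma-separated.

The clade containing exactly {Mus_niger, Triticum_maculatus} attaches to the tree at the node subtending (((Helarctos_sylvestris,(Glossina_giganteus,(Listeria_domesticus,(Vulpes_albus,Triturus_robustus)))),Clostridium_orientalis),(Triticum_maculatus,Mus_niger)).
The other lineage descending from that same node — the sister group — is ((Helarctos_sylvestris,(Glossina_giganteus,(Listeria_domesticus,(Vulpes_albus,Triturus_robustus)))),Clostridium_orientalis); its 6 tips in alphabetical order are the answer.

Clostridium_orientalis, Glossina_giganteus, Helarctos_sylvestris, Listeria_domesticus, Triturus_robustus, Vulpes_albus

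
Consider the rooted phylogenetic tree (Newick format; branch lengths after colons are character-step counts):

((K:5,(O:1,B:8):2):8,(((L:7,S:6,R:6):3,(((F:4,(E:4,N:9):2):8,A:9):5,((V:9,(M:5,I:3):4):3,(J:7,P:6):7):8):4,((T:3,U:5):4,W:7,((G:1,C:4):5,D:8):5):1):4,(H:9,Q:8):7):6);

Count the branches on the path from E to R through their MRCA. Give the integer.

7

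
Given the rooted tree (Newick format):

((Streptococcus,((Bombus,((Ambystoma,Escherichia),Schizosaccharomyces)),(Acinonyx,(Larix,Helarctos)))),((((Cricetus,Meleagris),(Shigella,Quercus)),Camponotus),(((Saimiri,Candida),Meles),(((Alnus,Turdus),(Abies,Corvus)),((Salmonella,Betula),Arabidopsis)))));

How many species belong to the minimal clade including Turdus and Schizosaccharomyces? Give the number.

23

The MRCA of Turdus and Schizosaccharomyces is the root, so the clade is the entire tree.
That clade contains 23 terminal taxa: Abies, Acinonyx, Alnus, Ambystoma, Arabidopsis, Betula, Bombus, Camponotus, Candida, Corvus, Cricetus, Escherichia, Helarctos, Larix, Meleagris, Meles, Quercus, Saimiri, Salmonella, Schizosaccharomyces, Shigella, Streptococcus, Turdus.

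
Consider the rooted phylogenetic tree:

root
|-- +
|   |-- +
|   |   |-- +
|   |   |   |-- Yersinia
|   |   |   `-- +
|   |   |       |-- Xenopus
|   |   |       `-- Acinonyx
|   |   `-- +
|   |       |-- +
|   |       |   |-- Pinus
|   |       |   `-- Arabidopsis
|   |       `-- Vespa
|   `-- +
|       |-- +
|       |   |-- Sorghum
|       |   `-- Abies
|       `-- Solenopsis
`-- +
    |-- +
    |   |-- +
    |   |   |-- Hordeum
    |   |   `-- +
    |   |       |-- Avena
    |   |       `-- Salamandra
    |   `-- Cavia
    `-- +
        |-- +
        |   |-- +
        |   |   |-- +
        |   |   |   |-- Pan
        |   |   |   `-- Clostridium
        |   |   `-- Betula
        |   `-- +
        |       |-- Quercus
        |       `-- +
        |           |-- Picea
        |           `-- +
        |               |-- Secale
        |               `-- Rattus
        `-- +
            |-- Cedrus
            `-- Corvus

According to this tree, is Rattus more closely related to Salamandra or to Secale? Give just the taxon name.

Secale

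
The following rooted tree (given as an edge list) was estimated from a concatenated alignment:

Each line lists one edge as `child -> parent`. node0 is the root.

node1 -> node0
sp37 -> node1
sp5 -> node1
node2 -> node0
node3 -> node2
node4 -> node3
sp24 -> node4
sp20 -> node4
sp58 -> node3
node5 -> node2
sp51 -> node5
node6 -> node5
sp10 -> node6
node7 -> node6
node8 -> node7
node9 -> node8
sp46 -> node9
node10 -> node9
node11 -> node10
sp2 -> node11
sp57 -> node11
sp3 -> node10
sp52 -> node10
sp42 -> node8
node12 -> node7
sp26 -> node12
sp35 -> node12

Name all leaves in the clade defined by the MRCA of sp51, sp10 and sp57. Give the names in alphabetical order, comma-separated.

Tracing sp51: it sits inside (sp51,(sp10,(((sp46,((sp2,sp57),sp3,sp52)),sp42),(sp26,sp35)))).
Tracing sp10: it sits inside (sp10,(((sp46,((sp2,sp57),sp3,sp52)),sp42),(sp26,sp35))).
Tracing sp57: it sits inside (sp2,sp57).
The smallest clade enclosing all 3 is (sp51,(sp10,(((sp46,((sp2,sp57),sp3,sp52)),sp42),(sp26,sp35)))); the answer is its 10 terminal taxa in alphabetical order.

sp10, sp2, sp26, sp3, sp35, sp42, sp46, sp51, sp52, sp57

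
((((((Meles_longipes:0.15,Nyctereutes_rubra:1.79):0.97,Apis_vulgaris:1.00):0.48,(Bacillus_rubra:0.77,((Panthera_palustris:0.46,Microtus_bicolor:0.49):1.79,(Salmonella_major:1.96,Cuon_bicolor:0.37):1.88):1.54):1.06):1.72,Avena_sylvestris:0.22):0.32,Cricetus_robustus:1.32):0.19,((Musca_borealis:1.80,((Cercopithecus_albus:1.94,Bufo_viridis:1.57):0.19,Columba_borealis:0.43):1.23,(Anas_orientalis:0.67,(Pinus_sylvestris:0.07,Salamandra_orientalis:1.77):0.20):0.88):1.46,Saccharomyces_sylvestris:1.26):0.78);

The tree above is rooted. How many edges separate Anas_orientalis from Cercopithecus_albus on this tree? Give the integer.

5

The MRCA of Anas_orientalis and Cercopithecus_albus is the node subtending (Musca_borealis,((Cercopithecus_albus,Bufo_viridis),Columba_borealis),(Anas_orientalis,(Pinus_sylvestris,Salamandra_orientalis))).
From Anas_orientalis up to that node: 2 branches. From Cercopithecus_albus up to the same node: 3 branches. Total: 2 + 3 = 5.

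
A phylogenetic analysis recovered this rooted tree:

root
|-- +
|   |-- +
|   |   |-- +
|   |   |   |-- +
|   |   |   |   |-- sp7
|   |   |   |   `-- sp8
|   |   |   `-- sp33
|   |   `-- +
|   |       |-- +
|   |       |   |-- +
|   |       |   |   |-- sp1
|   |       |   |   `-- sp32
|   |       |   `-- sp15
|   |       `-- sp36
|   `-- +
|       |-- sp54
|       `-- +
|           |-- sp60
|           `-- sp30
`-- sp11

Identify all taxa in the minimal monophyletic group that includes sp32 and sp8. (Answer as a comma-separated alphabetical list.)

sp1, sp15, sp32, sp33, sp36, sp7, sp8

Tracing sp32: it sits inside (sp1,sp32).
Tracing sp8: it sits inside (sp7,sp8).
The smallest clade enclosing both is (((sp7,sp8),sp33),(((sp1,sp32),sp15),sp36)); the answer is its 7 terminal taxa in alphabetical order.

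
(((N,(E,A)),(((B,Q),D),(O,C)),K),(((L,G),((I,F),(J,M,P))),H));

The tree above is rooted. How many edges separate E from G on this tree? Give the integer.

8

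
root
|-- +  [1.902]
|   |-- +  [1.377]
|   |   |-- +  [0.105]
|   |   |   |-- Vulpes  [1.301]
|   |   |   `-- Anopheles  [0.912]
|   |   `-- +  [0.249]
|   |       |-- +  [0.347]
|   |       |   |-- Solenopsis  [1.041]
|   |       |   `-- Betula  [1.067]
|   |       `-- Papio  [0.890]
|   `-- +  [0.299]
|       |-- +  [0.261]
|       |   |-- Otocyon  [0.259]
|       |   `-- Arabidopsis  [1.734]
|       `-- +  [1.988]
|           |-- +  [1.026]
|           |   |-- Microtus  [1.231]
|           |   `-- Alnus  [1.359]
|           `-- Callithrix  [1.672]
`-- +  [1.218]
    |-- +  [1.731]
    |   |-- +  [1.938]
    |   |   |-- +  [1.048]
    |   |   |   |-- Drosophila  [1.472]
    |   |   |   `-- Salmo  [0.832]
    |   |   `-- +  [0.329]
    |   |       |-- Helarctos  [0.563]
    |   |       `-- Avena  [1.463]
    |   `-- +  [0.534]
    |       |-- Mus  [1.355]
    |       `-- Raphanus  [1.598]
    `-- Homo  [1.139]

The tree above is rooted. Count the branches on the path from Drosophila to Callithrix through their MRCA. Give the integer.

9

The MRCA of Drosophila and Callithrix is the root of the tree.
From Drosophila up to that node: 5 branches. From Callithrix up to the same node: 4 branches. Total: 5 + 4 = 9.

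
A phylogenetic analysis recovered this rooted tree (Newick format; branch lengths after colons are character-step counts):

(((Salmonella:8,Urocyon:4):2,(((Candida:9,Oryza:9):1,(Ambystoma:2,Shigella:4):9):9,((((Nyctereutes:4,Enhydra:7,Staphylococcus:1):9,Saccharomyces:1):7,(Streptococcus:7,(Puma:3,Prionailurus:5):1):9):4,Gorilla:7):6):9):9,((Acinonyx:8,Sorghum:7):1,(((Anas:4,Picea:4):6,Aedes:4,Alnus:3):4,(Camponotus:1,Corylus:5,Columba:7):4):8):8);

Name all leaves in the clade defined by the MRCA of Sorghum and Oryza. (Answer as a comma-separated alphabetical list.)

Acinonyx, Aedes, Alnus, Ambystoma, Anas, Camponotus, Candida, Columba, Corylus, Enhydra, Gorilla, Nyctereutes, Oryza, Picea, Prionailurus, Puma, Saccharomyces, Salmonella, Shigella, Sorghum, Staphylococcus, Streptococcus, Urocyon

Tracing Sorghum: it sits inside (Acinonyx,Sorghum).
Tracing Oryza: it sits inside (Candida,Oryza).
The smallest clade enclosing both is the whole tree (their MRCA is the root), so the answer is all 23 tips in alphabetical order.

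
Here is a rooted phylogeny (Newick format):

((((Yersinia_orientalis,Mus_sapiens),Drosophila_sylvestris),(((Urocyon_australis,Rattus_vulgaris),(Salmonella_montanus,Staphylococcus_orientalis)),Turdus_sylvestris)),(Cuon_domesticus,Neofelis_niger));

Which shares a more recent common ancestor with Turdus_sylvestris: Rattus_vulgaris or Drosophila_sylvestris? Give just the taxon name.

Rattus_vulgaris

The MRCA of Turdus_sylvestris and Rattus_vulgaris subtends (((Urocyon_australis,Rattus_vulgaris),(Salmonella_montanus,Staphylococcus_orientalis)),Turdus_sylvestris) (5 taxa).
The MRCA of Turdus_sylvestris and Drosophila_sylvestris subtends (((Yersinia_orientalis,Mus_sapiens),Drosophila_sylvestris),(((Urocyon_australis,Rattus_vulgaris),(Salmonella_montanus,Staphylococcus_orientalis)),Turdus_sylvestris)) (8 taxa).
The first is nested inside the second, so Turdus_sylvestris shares a more recent common ancestor with Rattus_vulgaris.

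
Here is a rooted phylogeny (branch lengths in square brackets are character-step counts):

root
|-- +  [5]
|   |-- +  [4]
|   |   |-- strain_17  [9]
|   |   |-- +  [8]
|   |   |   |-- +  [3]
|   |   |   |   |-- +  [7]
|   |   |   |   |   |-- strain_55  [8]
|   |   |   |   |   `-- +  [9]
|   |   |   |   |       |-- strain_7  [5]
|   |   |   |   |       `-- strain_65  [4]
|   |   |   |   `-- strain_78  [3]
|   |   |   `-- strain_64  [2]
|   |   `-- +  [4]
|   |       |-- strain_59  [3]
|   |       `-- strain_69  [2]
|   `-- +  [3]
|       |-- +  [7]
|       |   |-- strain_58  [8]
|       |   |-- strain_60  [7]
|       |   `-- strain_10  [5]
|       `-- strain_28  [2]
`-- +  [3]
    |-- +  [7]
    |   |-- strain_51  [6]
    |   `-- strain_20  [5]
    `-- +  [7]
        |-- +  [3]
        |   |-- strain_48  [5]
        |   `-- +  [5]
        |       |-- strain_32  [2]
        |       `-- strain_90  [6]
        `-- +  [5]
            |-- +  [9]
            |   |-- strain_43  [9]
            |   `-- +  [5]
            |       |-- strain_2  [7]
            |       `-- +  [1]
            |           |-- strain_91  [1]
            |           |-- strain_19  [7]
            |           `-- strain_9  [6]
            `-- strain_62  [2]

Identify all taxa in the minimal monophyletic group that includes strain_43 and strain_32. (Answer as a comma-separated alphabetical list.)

Tracing strain_43: it sits inside (strain_43,(strain_2,(strain_91,strain_19,strain_9))).
Tracing strain_32: it sits inside (strain_32,strain_90).
The smallest clade enclosing both is ((strain_48,(strain_32,strain_90)),((strain_43,(strain_2,(strain_91,strain_19,strain_9))),strain_62)); the answer is its 9 terminal taxa in alphabetical order.

strain_19, strain_2, strain_32, strain_43, strain_48, strain_62, strain_9, strain_90, strain_91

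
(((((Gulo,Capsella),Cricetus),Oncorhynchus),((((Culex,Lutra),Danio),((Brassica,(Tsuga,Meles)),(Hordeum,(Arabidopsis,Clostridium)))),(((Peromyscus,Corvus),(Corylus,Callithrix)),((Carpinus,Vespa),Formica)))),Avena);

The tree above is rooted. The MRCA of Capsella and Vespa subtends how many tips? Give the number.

20

The MRCA of Capsella and Vespa is the node subtending ((((Gulo,Capsella),Cricetus),Oncorhynchus),((((Culex,Lutra),Danio),((Brassica,(Tsuga,Meles)),(Hordeum,(Arabidopsis,Clostridium)))),(((Peromyscus,Corvus),(Corylus,Callithrix)),((Carpinus,Vespa),Formica)))).
That clade contains 20 terminal taxa: Arabidopsis, Brassica, Callithrix, Capsella, Carpinus, Clostridium, Corvus, Corylus, Cricetus, Culex, Danio, Formica, Gulo, Hordeum, Lutra, Meles, Oncorhynchus, Peromyscus, Tsuga, Vespa.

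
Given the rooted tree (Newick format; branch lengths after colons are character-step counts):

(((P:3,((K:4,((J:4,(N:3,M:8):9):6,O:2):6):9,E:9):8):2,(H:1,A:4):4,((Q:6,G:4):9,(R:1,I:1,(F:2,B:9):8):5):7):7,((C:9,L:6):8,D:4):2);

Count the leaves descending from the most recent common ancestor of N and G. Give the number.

15

The MRCA of N and G is the node subtending ((P,((K,((J,(N,M)),O)),E)),(H,A),((Q,G),(R,I,(F,B)))).
That clade contains 15 terminal taxa: A, B, E, F, G, H, I, J, K, M, N, O, P, Q, R.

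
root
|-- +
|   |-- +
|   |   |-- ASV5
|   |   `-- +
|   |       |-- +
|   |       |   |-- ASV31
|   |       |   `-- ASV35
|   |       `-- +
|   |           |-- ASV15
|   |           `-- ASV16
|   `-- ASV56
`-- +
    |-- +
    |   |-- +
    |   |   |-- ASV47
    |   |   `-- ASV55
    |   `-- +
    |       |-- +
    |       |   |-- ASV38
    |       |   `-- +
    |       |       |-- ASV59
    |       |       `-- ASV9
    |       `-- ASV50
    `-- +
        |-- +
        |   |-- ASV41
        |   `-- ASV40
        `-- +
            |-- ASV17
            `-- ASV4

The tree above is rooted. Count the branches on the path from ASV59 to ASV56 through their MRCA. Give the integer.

The MRCA of ASV59 and ASV56 is the root of the tree.
From ASV59 up to that node: 6 branches. From ASV56 up to the same node: 2 branches. Total: 6 + 2 = 8.

8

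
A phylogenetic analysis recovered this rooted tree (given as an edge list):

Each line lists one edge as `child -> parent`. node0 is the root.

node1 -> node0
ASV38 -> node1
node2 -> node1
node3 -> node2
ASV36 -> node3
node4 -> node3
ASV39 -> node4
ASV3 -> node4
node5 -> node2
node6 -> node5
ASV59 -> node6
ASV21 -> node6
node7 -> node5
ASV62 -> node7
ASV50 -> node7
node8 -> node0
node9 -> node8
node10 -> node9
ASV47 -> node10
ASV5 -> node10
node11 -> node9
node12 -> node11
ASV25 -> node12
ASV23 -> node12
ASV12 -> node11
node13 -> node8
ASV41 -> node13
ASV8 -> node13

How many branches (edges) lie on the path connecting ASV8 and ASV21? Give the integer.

The MRCA of ASV8 and ASV21 is the root of the tree.
From ASV8 up to that node: 3 branches. From ASV21 up to the same node: 5 branches. Total: 3 + 5 = 8.

8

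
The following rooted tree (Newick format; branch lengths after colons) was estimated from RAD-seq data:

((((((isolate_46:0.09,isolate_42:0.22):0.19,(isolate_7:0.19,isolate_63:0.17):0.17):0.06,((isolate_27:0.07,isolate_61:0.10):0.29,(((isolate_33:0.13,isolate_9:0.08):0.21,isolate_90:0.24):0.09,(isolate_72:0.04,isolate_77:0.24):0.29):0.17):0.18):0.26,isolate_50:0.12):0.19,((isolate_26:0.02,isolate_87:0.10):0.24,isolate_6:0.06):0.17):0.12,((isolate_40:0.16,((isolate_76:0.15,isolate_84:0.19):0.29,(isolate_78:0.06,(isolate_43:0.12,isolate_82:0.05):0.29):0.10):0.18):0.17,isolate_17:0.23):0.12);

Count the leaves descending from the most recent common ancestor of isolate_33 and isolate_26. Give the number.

The MRCA of isolate_33 and isolate_26 is the node subtending (((((isolate_46,isolate_42),(isolate_7,isolate_63)),((isolate_27,isolate_61),(((isolate_33,isolate_9),isolate_90),(isolate_72,isolate_77)))),isolate_50),((isolate_26,isolate_87),isolate_6)).
That clade contains 15 terminal taxa: isolate_26, isolate_27, isolate_33, isolate_42, isolate_46, isolate_50, isolate_6, isolate_61, isolate_63, isolate_7, isolate_72, isolate_77, isolate_87, isolate_9, isolate_90.

15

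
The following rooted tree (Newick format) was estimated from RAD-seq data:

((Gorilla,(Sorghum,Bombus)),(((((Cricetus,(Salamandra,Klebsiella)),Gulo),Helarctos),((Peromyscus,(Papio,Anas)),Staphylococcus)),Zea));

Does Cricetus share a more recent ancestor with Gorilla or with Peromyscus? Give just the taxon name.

The MRCA of Cricetus and Peromyscus subtends ((((Cricetus,(Salamandra,Klebsiella)),Gulo),Helarctos),((Peromyscus,(Papio,Anas)),Staphylococcus)) (9 taxa).
The MRCA of Cricetus and Gorilla is the root, subtending the entire tree (13 taxa).
The first is nested inside the second, so Cricetus shares a more recent common ancestor with Peromyscus.

Peromyscus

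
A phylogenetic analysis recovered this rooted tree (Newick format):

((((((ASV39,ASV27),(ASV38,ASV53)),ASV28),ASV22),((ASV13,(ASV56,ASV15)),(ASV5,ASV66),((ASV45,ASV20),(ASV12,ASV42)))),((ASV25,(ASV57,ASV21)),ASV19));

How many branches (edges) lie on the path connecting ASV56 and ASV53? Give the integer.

The MRCA of ASV56 and ASV53 is the node subtending (((((ASV39,ASV27),(ASV38,ASV53)),ASV28),ASV22),((ASV13,(ASV56,ASV15)),(ASV5,ASV66),((ASV45,ASV20),(ASV12,ASV42)))).
From ASV56 up to that node: 4 branches. From ASV53 up to the same node: 5 branches. Total: 4 + 5 = 9.

9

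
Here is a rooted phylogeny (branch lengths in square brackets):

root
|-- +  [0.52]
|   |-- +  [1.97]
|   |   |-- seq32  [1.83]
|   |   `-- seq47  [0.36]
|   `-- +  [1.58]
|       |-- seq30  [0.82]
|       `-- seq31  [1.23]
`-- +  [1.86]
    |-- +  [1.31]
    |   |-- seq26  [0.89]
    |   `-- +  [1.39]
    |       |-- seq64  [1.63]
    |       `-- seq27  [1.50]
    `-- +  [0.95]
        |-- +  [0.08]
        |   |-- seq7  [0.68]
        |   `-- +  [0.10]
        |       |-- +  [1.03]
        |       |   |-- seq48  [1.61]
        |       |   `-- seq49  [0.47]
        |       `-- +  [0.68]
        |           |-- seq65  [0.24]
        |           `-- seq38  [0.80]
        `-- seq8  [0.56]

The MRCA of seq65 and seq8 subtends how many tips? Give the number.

The MRCA of seq65 and seq8 is the node subtending ((seq7,((seq48,seq49),(seq65,seq38))),seq8).
That clade contains 6 terminal taxa: seq38, seq48, seq49, seq65, seq7, seq8.

6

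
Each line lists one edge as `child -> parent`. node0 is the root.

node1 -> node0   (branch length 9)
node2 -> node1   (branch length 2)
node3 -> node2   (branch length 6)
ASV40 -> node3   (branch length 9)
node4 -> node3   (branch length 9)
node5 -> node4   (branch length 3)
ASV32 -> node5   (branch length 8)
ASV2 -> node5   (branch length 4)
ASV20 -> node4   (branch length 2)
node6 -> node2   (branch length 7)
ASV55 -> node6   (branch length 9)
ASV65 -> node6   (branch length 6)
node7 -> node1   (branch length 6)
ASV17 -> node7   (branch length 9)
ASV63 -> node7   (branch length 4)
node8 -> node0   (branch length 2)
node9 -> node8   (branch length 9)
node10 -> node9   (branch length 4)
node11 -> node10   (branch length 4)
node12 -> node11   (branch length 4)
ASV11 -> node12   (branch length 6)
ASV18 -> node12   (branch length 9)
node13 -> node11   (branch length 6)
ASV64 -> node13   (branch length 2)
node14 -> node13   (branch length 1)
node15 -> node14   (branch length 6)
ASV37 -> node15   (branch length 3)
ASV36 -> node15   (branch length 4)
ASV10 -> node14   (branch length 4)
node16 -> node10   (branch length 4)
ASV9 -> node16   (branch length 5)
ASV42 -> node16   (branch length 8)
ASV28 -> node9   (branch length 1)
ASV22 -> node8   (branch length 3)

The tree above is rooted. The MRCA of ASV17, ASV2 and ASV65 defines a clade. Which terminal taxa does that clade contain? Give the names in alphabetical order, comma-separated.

ASV17, ASV2, ASV20, ASV32, ASV40, ASV55, ASV63, ASV65

Tracing ASV17: it sits inside (ASV17,ASV63).
Tracing ASV2: it sits inside (ASV32,ASV2).
Tracing ASV65: it sits inside (ASV55,ASV65).
The smallest clade enclosing all 3 is (((ASV40,((ASV32,ASV2),ASV20)),(ASV55,ASV65)),(ASV17,ASV63)); the answer is its 8 terminal taxa in alphabetical order.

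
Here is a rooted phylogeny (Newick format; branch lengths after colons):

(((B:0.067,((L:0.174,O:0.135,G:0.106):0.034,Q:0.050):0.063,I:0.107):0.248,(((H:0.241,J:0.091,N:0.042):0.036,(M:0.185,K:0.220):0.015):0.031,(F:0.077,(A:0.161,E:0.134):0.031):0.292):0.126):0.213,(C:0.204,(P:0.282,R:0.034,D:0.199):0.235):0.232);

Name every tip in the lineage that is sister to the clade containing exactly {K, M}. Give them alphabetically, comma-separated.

H, J, N

The clade containing exactly {K, M} attaches to the tree at the node subtending ((H,J,N),(M,K)).
The other lineage descending from that same node — the sister group — is (H,J,N); its 3 tips in alphabetical order are the answer.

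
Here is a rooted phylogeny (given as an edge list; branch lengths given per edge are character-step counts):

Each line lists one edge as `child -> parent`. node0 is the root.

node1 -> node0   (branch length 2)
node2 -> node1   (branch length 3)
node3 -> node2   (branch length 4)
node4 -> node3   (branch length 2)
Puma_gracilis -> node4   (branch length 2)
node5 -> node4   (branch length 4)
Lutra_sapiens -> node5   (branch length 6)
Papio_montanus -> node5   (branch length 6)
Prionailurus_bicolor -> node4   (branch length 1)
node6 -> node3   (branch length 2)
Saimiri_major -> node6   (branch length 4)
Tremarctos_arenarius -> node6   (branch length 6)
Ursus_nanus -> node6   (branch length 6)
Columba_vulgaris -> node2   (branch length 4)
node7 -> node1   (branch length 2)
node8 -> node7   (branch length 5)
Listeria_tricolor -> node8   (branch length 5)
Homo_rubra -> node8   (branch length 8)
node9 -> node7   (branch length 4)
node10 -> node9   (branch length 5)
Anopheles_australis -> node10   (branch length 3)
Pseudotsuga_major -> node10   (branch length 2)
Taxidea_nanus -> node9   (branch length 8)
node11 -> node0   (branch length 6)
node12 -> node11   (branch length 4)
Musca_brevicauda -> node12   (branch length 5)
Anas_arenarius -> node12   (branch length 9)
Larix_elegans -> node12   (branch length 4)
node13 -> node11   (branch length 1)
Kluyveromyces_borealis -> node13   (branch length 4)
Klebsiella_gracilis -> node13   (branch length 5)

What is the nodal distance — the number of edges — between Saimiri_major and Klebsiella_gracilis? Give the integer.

The MRCA of Saimiri_major and Klebsiella_gracilis is the root of the tree.
From Saimiri_major up to that node: 5 branches. From Klebsiella_gracilis up to the same node: 3 branches. Total: 5 + 3 = 8.

8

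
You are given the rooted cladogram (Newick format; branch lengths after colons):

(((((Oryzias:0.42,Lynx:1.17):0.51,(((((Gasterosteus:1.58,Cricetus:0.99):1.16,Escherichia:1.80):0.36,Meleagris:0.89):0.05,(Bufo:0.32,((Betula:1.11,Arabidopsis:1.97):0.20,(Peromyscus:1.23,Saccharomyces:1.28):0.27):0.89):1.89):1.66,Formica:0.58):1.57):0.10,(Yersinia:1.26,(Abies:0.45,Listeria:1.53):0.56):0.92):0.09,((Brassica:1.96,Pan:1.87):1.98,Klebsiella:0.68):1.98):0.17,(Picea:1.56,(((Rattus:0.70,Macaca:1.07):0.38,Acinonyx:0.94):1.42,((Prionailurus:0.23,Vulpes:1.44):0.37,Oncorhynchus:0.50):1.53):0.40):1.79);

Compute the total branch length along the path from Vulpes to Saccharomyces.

13.45

The path runs Vulpes → … → MRCA → … → Saccharomyces; the MRCA is the root of the tree.
Branch lengths along that path: 1.44 + 0.37 + 1.53 + 0.40 + 1.79 + 0.17 + 0.09 + 0.10 + 1.57 + 1.66 + 1.89 + 0.89 + 0.27 + 1.28 = 13.45.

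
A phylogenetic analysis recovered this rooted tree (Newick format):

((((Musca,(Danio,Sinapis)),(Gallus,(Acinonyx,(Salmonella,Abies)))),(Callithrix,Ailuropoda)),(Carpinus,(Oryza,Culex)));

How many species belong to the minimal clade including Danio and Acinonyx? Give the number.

The MRCA of Danio and Acinonyx is the node subtending ((Musca,(Danio,Sinapis)),(Gallus,(Acinonyx,(Salmonella,Abies)))).
That clade contains 7 terminal taxa: Abies, Acinonyx, Danio, Gallus, Musca, Salmonella, Sinapis.

7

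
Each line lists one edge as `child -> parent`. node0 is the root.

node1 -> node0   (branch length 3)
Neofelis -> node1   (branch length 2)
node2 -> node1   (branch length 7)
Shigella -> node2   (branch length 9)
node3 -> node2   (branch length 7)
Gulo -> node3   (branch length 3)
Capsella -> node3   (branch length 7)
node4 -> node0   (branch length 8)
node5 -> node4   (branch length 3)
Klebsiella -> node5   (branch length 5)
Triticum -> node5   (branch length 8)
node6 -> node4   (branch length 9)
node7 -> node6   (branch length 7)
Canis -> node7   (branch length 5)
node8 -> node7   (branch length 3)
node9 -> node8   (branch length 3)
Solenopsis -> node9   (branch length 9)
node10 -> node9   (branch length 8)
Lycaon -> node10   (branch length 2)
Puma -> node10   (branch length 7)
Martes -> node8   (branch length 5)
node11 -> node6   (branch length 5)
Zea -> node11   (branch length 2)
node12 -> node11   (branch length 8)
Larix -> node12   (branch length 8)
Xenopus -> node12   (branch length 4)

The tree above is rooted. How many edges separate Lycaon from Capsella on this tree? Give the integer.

The MRCA of Lycaon and Capsella is the root of the tree.
From Lycaon up to that node: 7 branches. From Capsella up to the same node: 4 branches. Total: 7 + 4 = 11.

11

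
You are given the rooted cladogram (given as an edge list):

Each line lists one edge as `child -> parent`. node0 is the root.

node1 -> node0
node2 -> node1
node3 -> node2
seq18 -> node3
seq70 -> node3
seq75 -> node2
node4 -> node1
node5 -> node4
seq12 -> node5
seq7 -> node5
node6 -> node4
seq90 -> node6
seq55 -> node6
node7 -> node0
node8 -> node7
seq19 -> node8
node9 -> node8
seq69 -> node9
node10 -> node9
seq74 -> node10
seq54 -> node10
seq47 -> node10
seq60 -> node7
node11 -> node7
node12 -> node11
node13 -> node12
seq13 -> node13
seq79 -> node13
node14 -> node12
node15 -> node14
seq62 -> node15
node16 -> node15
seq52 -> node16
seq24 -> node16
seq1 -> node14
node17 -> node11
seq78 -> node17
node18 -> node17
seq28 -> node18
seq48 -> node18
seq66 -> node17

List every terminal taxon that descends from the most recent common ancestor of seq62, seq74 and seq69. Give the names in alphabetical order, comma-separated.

Tracing seq62: it sits inside (seq62,(seq52,seq24)).
Tracing seq74: it sits inside (seq74,seq54,seq47).
Tracing seq69: it sits inside (seq69,(seq74,seq54,seq47)).
The smallest clade enclosing all 3 is ((seq19,(seq69,(seq74,seq54,seq47))),seq60,(((seq13,seq79),((seq62,(seq52,seq24)),seq1)),(seq78,(seq28,seq48),seq66))); the answer is its 16 terminal taxa in alphabetical order.

seq1, seq13, seq19, seq24, seq28, seq47, seq48, seq52, seq54, seq60, seq62, seq66, seq69, seq74, seq78, seq79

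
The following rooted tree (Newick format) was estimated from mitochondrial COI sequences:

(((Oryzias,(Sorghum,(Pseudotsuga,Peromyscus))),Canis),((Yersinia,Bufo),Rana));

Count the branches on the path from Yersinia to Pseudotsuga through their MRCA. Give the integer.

8

The MRCA of Yersinia and Pseudotsuga is the root of the tree.
From Yersinia up to that node: 3 branches. From Pseudotsuga up to the same node: 5 branches. Total: 3 + 5 = 8.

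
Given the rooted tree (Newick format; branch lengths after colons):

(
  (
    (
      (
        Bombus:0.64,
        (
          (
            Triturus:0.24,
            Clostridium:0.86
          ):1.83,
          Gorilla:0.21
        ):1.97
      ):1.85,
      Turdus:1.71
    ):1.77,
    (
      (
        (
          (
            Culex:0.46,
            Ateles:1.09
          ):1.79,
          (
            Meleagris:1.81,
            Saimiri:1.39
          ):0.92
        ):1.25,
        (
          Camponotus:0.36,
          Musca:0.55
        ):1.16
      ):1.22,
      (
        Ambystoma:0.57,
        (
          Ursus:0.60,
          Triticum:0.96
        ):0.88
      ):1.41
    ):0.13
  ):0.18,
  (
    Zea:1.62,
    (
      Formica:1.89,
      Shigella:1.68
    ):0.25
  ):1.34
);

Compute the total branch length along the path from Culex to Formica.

The path runs Culex → … → MRCA → … → Formica; the MRCA is the root of the tree.
Branch lengths along that path: 0.46 + 1.79 + 1.25 + 1.22 + 0.13 + 0.18 + 1.34 + 0.25 + 1.89 = 8.51.

8.51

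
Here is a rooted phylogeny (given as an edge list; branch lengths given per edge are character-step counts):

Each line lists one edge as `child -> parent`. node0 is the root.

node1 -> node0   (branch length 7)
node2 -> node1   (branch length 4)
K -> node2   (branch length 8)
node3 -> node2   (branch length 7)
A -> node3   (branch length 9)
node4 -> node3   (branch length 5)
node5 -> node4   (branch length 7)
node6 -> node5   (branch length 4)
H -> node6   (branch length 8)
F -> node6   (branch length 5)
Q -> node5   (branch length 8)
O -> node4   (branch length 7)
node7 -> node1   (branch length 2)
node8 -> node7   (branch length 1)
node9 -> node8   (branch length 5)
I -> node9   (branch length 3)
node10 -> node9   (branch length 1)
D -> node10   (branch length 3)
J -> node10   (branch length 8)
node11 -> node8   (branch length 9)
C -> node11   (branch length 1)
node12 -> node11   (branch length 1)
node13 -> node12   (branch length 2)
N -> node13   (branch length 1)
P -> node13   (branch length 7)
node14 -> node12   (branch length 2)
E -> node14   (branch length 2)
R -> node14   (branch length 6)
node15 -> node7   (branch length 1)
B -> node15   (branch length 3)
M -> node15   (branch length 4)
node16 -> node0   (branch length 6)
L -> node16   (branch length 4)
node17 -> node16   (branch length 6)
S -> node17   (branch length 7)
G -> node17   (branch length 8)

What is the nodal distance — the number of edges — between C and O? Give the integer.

The MRCA of C and O is the node subtending ((K,(A,(((H,F),Q),O))),(((I,(D,J)),(C,((N,P),(E,R)))),(B,M))).
From C up to that node: 4 branches. From O up to the same node: 4 branches. Total: 4 + 4 = 8.

8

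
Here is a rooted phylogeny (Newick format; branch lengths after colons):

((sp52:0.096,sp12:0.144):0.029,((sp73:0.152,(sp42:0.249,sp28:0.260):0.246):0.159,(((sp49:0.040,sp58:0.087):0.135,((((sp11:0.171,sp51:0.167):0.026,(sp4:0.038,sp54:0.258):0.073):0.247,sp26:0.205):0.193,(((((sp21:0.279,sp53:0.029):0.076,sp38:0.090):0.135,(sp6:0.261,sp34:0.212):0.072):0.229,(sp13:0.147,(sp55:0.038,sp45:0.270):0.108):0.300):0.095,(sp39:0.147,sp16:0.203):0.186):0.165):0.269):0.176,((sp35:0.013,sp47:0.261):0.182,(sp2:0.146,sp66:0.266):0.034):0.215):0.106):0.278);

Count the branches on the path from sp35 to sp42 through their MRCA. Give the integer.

7

The MRCA of sp35 and sp42 is the node subtending ((sp73,(sp42,sp28)),(((sp49,sp58),((((sp11,sp51),(sp4,sp54)),sp26),(((((sp21,sp53),sp38),(sp6,sp34)),(sp13,(sp55,sp45))),(sp39,sp16)))),((sp35,sp47),(sp2,sp66)))).
From sp35 up to that node: 4 branches. From sp42 up to the same node: 3 branches. Total: 4 + 3 = 7.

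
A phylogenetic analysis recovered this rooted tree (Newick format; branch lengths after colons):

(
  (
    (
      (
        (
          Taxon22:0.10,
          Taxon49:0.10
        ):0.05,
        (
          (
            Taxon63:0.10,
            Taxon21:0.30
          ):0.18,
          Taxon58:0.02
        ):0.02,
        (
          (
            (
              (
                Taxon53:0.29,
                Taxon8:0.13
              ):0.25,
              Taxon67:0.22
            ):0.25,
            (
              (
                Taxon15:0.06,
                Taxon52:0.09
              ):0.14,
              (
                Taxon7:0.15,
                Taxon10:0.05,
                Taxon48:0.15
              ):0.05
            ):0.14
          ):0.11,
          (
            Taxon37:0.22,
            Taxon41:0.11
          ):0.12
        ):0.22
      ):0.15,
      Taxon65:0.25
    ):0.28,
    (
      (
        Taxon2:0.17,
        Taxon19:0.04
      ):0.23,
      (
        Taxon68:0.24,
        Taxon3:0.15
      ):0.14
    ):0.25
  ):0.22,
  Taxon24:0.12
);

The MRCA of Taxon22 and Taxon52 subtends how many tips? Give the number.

15

The MRCA of Taxon22 and Taxon52 is the node subtending ((Taxon22,Taxon49),((Taxon63,Taxon21),Taxon58),((((Taxon53,Taxon8),Taxon67),((Taxon15,Taxon52),(Taxon7,Taxon10,Taxon48))),(Taxon37,Taxon41))).
That clade contains 15 terminal taxa: Taxon10, Taxon15, Taxon21, Taxon22, Taxon37, Taxon41, Taxon48, Taxon49, Taxon52, Taxon53, Taxon58, Taxon63, Taxon67, Taxon7, Taxon8.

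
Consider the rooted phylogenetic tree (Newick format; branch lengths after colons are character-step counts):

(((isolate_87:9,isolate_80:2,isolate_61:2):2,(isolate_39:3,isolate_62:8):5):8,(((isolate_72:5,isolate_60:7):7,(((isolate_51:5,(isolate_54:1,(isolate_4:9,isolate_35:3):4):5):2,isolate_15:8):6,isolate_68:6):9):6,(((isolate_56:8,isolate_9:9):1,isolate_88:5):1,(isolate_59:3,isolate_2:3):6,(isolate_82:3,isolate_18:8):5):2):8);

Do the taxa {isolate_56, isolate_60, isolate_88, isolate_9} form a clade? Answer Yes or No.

No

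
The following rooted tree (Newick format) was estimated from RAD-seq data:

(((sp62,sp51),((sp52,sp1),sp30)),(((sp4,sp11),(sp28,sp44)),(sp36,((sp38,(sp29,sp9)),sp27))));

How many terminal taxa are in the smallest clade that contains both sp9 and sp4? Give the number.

The MRCA of sp9 and sp4 is the node subtending (((sp4,sp11),(sp28,sp44)),(sp36,((sp38,(sp29,sp9)),sp27))).
That clade contains 9 terminal taxa: sp11, sp27, sp28, sp29, sp36, sp38, sp4, sp44, sp9.

9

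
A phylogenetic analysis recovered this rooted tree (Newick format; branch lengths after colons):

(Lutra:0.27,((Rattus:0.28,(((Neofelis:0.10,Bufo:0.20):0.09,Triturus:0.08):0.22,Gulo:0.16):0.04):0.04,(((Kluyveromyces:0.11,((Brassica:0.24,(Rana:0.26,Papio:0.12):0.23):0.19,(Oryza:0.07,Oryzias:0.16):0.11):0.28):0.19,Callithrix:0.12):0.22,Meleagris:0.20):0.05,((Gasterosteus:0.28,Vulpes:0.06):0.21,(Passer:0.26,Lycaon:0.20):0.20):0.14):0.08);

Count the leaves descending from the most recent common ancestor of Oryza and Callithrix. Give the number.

The MRCA of Oryza and Callithrix is the node subtending ((Kluyveromyces,((Brassica,(Rana,Papio)),(Oryza,Oryzias))),Callithrix).
That clade contains 7 terminal taxa: Brassica, Callithrix, Kluyveromyces, Oryza, Oryzias, Papio, Rana.

7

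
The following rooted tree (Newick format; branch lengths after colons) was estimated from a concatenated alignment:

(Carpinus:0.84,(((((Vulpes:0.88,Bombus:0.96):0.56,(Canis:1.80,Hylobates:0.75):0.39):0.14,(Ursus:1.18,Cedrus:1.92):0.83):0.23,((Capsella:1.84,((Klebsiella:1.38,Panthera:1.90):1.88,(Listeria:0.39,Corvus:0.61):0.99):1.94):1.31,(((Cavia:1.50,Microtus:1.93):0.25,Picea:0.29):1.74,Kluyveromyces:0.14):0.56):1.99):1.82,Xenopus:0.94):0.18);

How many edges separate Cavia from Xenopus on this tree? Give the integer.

7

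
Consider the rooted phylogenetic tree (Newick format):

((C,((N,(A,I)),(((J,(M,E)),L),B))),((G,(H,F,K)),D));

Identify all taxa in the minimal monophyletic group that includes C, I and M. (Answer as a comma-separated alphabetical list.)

A, B, C, E, I, J, L, M, N

Tracing C: it sits inside (C,((N,(A,I)),(((J,(M,E)),L),B))).
Tracing I: it sits inside (A,I).
Tracing M: it sits inside (M,E).
The smallest clade enclosing all 3 is (C,((N,(A,I)),(((J,(M,E)),L),B))); the answer is its 9 terminal taxa in alphabetical order.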